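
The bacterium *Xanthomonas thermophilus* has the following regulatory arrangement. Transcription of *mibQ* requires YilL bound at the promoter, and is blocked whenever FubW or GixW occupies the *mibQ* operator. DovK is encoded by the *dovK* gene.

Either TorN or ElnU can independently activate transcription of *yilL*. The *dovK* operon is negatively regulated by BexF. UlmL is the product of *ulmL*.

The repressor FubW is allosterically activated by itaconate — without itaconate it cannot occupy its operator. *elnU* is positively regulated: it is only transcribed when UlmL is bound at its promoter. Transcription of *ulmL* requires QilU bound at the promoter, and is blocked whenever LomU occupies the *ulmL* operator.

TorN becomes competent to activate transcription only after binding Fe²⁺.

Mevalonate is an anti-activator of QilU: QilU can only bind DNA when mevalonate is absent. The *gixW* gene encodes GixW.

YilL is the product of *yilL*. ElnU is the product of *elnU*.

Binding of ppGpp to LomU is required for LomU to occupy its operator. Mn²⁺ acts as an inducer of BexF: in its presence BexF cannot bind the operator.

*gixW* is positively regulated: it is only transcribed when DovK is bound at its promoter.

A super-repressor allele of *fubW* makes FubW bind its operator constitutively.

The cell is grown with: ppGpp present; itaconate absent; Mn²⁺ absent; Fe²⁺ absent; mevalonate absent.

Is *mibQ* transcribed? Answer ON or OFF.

OFF

FubW is constitutively active in this strain.
Mn²⁺ is absent, so BexF is active.
With repressor BexF bound, *dovK* is not transcribed.
So DovK is not produced.
Required activator DovK is absent, so *gixW* is not transcribed.
So GixW is not produced.
Fe²⁺ is absent, so TorN is inactive.
ppGpp is present, so LomU is active.
Mevalonate is absent, so QilU is active.
With repressor LomU bound, *ulmL* is not transcribed.
So UlmL is not produced.
Required activator UlmL is absent, so *elnU* is not transcribed.
So ElnU is not produced.
No activator is available at the *yilL* promoter, so *yilL* is not transcribed.
So YilL is not produced.
With repressor FubW bound, *mibQ* is not transcribed.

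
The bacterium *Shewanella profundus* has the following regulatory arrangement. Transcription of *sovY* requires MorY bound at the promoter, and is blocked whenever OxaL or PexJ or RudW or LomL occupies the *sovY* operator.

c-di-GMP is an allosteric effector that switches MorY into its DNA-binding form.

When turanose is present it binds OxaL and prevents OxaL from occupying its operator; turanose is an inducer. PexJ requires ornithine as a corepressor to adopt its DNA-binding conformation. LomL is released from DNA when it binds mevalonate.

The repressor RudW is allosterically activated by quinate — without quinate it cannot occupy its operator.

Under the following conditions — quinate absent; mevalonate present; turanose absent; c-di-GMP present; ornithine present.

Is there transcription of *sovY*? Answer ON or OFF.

c-di-GMP is present, so MorY is active.
Turanose is absent, so OxaL is active.
Ornithine is present, so PexJ is active.
Quinate is absent, so RudW is inactive.
Mevalonate is present, so LomL is inactive.
With repressor OxaL bound, *sovY* is not transcribed.

OFF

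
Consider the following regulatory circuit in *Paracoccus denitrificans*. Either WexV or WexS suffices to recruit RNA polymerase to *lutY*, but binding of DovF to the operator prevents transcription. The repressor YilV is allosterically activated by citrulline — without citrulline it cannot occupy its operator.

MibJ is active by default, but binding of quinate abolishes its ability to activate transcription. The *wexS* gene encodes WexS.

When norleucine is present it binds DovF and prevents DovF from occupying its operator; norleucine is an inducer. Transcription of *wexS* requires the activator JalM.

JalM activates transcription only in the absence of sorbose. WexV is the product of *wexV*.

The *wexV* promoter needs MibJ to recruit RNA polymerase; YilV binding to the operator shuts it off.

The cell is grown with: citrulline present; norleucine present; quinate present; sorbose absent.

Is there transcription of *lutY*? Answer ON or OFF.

ON

Norleucine is present, so DovF is inactive.
Quinate is present, so MibJ is inactive.
Citrulline is present, so YilV is active.
With repressor YilV bound, *wexV* is not transcribed.
So WexV is not produced.
Sorbose is absent, so JalM is active.
No repressor is bound and JalM is active, so *wexS* is transcribed.
So WexS is produced and active.
Activator WexS is present, so *lutY* is transcribed.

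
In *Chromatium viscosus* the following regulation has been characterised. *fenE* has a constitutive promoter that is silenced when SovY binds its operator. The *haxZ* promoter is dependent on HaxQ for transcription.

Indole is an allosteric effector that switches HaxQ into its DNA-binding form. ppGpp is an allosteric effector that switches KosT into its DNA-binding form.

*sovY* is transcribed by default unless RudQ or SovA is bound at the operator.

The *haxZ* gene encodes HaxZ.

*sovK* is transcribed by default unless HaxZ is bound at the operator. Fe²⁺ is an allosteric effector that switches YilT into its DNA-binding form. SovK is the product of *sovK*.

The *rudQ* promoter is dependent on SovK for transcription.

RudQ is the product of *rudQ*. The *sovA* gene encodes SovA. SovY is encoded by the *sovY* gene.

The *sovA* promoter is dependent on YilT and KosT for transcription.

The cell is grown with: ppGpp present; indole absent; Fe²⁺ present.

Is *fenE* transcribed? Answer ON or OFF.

ON

Indole is absent, so HaxQ is inactive.
Required activator HaxQ is absent, so *haxZ* is not transcribed.
So HaxZ is not produced.
With no repressor bound, *sovK* is transcribed.
So SovK is produced and active.
No repressor is bound and SovK is active, so *rudQ* is transcribed.
So RudQ is produced and active.
Fe²⁺ is present, so YilT is active.
ppGpp is present, so KosT is active.
No repressor is bound and YilT and KosT are active, so *sovA* is transcribed.
So SovA is produced and active.
With repressor RudQ bound, *sovY* is not transcribed.
So SovY is not produced.
With no repressor bound, *fenE* is transcribed.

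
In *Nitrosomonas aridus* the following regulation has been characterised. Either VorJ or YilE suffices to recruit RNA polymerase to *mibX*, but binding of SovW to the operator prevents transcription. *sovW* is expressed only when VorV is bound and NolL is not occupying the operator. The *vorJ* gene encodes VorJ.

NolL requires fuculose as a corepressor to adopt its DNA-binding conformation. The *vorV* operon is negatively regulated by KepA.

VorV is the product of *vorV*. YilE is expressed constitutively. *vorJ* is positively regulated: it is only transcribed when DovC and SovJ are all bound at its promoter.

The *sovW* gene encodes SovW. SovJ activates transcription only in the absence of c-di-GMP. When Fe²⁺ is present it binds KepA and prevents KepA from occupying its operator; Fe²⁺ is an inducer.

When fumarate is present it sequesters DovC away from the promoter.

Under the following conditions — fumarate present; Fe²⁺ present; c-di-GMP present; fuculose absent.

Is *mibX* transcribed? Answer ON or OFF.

OFF

Fumarate is present, so DovC is inactive.
c-di-GMP is present, so SovJ is inactive.
Required activator DovC is absent, so *vorJ* is not transcribed.
So VorJ is not produced.
Fuculose is absent, so NolL is inactive.
Fe²⁺ is present, so KepA is inactive.
With no repressor bound, *vorV* is transcribed.
So VorV is produced and active.
No repressor is bound and VorV is active, so *sovW* is transcribed.
So SovW is produced and active.
YilE is produced constitutively and is active.
With repressor SovW bound, *mibX* is not transcribed.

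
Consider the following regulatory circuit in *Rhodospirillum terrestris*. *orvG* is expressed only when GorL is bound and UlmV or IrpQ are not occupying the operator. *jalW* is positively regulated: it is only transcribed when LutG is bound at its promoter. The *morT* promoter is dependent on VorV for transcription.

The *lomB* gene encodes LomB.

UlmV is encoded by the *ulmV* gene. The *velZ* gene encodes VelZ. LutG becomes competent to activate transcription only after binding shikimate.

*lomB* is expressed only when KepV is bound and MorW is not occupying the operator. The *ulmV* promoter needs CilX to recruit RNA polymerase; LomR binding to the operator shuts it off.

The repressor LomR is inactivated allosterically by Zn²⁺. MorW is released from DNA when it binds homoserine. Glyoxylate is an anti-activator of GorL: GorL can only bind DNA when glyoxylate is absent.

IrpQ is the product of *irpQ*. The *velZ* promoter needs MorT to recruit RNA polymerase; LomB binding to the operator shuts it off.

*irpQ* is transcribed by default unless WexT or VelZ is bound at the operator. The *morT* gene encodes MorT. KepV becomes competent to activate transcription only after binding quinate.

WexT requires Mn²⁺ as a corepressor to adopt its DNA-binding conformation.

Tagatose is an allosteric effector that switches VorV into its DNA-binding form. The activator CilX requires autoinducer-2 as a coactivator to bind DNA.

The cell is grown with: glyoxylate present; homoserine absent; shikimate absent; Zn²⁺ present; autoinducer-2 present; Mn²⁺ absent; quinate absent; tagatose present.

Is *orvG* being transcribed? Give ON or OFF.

OFF

Autoinducer-2 is present, so CilX is active.
Zn²⁺ is present, so LomR is inactive.
No repressor is bound and CilX is active, so *ulmV* is transcribed.
So UlmV is produced and active.
Glyoxylate is present, so GorL is inactive.
Mn²⁺ is absent, so WexT is inactive.
Quinate is absent, so KepV is inactive.
Homoserine is absent, so MorW is active.
With repressor MorW bound, *lomB* is not transcribed.
So LomB is not produced.
Tagatose is present, so VorV is active.
No repressor is bound and VorV is active, so *morT* is transcribed.
So MorT is produced and active.
No repressor is bound and MorT is active, so *velZ* is transcribed.
So VelZ is produced and active.
With repressor VelZ bound, *irpQ* is not transcribed.
So IrpQ is not produced.
With repressor UlmV bound, *orvG* is not transcribed.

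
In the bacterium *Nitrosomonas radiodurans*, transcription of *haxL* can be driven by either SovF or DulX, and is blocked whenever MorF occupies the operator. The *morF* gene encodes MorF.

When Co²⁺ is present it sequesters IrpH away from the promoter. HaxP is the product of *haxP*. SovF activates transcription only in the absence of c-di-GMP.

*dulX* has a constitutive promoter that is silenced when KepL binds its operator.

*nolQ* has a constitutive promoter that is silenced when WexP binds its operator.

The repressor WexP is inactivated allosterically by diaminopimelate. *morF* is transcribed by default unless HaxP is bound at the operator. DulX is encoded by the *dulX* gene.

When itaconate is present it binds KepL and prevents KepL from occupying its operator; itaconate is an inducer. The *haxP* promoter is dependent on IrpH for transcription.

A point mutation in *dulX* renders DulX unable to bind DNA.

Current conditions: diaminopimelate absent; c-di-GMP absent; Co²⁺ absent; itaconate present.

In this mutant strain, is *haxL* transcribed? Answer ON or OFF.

Co²⁺ is absent, so IrpH is active.
No repressor is bound and IrpH is active, so *haxP* is transcribed.
So HaxP is produced and active.
With repressor HaxP bound, *morF* is not transcribed.
So MorF is not produced.
c-di-GMP is absent, so SovF is active.
DulX is non-functional in this strain, so it has no effect.
Activator SovF is present, so *haxL* is transcribed.

ON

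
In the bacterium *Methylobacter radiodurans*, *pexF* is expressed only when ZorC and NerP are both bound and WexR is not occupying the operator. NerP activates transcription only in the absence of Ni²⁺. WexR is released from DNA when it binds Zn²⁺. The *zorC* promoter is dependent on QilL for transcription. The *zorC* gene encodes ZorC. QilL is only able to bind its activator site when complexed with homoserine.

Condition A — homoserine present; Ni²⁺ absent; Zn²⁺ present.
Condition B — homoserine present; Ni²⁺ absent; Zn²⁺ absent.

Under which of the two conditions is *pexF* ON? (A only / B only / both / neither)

Condition A:
Homoserine is present, so QilL is active.
No repressor is bound and QilL is active, so *zorC* is transcribed.
So ZorC is produced and active.
Ni²⁺ is absent, so NerP is active.
Zn²⁺ is present, so WexR is inactive.
No repressor is bound and ZorC and NerP are active, so *pexF* is transcribed.
→ *pexF* is ON in A.
Condition B:
Homoserine is present, so QilL is active.
No repressor is bound and QilL is active, so *zorC* is transcribed.
So ZorC is produced and active.
Ni²⁺ is absent, so NerP is active.
Zn²⁺ is absent, so WexR is active.
With repressor WexR bound, *pexF* is not transcribed.
→ *pexF* is OFF in B.

A only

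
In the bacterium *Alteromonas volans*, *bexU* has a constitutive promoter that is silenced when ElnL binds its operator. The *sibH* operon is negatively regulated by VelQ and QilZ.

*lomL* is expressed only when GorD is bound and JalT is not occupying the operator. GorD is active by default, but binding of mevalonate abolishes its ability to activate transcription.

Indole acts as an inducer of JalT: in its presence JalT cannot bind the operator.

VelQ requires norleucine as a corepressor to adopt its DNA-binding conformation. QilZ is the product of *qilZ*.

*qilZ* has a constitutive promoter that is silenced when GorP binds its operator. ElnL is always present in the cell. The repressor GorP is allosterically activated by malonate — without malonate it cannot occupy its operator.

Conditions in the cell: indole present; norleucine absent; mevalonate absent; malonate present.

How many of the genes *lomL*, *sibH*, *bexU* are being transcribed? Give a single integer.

2

Mevalonate is absent, so GorD is active.
Indole is present, so JalT is inactive.
No repressor is bound and GorD is active, so *lomL* is transcribed.
→ *lomL* is ON.
Norleucine is absent, so VelQ is inactive.
Malonate is present, so GorP is active.
With repressor GorP bound, *qilZ* is not transcribed.
So QilZ is not produced.
With no repressor bound, *sibH* is transcribed.
→ *sibH* is ON.
ElnL is produced constitutively and is active.
With repressor ElnL bound, *bexU* is not transcribed.
→ *bexU* is OFF.
2 of the 3 genes are transcribed.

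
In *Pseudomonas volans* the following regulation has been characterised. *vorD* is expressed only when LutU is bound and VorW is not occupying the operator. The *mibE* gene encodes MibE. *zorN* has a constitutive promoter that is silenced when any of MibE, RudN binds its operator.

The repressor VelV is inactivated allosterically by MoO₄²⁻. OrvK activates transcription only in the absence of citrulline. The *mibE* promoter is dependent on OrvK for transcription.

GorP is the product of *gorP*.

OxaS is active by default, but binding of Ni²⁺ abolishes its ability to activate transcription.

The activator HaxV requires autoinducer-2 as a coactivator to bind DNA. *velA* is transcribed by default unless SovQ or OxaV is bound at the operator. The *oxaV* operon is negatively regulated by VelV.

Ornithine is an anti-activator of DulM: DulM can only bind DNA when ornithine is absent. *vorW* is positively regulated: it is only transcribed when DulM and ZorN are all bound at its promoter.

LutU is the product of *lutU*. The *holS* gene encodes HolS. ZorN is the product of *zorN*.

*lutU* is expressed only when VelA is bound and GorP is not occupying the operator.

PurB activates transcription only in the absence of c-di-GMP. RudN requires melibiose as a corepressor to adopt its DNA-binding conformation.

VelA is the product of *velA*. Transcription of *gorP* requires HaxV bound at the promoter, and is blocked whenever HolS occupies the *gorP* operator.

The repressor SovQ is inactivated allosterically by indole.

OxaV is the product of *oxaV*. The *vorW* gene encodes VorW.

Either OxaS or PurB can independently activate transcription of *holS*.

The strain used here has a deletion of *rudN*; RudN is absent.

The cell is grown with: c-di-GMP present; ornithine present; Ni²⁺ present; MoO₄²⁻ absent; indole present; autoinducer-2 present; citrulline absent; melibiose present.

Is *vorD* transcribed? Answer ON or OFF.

Ornithine is present, so DulM is inactive.
Citrulline is absent, so OrvK is active.
No repressor is bound and OrvK is active, so *mibE* is transcribed.
So MibE is produced and active.
RudN is non-functional in this strain, so it has no effect.
With repressor MibE bound, *zorN* is not transcribed.
So ZorN is not produced.
Required activator DulM is absent, so *vorW* is not transcribed.
So VorW is not produced.
Autoinducer-2 is present, so HaxV is active.
Ni²⁺ is present, so OxaS is inactive.
c-di-GMP is present, so PurB is inactive.
No activator is available at the *holS* promoter, so *holS* is not transcribed.
So HolS is not produced.
No repressor is bound and HaxV is active, so *gorP* is transcribed.
So GorP is produced and active.
Indole is present, so SovQ is inactive.
MoO₄²⁻ is absent, so VelV is active.
With repressor VelV bound, *oxaV* is not transcribed.
So OxaV is not produced.
With no repressor bound, *velA* is transcribed.
So VelA is produced and active.
With repressor GorP bound, *lutU* is not transcribed.
So LutU is not produced.
Required activator LutU is absent, so *vorD* is not transcribed.

OFF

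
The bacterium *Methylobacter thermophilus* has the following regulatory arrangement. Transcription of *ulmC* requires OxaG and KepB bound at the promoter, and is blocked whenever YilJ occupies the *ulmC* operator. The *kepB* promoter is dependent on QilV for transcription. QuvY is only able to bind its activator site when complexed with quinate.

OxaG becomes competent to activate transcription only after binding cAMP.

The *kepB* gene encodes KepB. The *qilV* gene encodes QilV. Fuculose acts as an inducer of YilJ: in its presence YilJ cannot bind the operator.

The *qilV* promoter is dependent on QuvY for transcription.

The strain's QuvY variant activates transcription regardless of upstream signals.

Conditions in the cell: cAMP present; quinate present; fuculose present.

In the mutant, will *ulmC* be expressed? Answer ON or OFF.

ON

cAMP is present, so OxaG is active.
Fuculose is present, so YilJ is inactive.
QuvY is constitutively active in this strain.
No repressor is bound and QuvY is active, so *qilV* is transcribed.
So QilV is produced and active.
No repressor is bound and QilV is active, so *kepB* is transcribed.
So KepB is produced and active.
No repressor is bound and OxaG and KepB are active, so *ulmC* is transcribed.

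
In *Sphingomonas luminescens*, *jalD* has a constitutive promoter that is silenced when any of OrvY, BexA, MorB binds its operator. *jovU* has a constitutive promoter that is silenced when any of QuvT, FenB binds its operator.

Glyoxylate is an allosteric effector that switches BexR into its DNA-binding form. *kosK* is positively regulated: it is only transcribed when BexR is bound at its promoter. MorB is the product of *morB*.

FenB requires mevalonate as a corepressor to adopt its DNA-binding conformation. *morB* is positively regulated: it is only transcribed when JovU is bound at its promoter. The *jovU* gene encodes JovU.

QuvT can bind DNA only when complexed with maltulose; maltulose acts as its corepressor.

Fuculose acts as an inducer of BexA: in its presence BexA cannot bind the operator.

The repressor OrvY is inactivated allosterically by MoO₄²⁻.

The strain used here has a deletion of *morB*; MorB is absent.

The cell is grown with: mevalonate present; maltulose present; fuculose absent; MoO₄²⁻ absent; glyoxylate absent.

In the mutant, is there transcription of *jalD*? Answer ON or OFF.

OFF

MoO₄²⁻ is absent, so OrvY is active.
Fuculose is absent, so BexA is active.
MorB is non-functional in this strain, so it has no effect.
With repressor OrvY bound, *jalD* is not transcribed.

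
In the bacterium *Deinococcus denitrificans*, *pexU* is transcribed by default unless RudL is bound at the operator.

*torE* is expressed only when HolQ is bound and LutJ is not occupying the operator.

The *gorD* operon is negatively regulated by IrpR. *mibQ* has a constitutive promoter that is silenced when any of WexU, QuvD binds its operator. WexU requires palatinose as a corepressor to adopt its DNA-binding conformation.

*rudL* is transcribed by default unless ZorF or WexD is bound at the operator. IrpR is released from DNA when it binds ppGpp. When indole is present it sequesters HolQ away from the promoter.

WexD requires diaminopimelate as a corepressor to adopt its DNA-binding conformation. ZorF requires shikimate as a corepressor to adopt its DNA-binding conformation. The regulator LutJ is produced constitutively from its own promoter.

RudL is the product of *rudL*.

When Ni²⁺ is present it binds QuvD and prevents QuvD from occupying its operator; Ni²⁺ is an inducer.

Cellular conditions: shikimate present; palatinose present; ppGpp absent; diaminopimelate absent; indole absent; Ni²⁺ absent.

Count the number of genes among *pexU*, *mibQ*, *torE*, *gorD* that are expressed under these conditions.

Shikimate is present, so ZorF is active.
Diaminopimelate is absent, so WexD is inactive.
With repressor ZorF bound, *rudL* is not transcribed.
So RudL is not produced.
With no repressor bound, *pexU* is transcribed.
→ *pexU* is ON.
Palatinose is present, so WexU is active.
Ni²⁺ is absent, so QuvD is active.
With repressor WexU bound, *mibQ* is not transcribed.
→ *mibQ* is OFF.
Indole is absent, so HolQ is active.
LutJ is produced constitutively and is active.
With repressor LutJ bound, *torE* is not transcribed.
→ *torE* is OFF.
ppGpp is absent, so IrpR is active.
With repressor IrpR bound, *gorD* is not transcribed.
→ *gorD* is OFF.
1 of the 4 genes is transcribed.

1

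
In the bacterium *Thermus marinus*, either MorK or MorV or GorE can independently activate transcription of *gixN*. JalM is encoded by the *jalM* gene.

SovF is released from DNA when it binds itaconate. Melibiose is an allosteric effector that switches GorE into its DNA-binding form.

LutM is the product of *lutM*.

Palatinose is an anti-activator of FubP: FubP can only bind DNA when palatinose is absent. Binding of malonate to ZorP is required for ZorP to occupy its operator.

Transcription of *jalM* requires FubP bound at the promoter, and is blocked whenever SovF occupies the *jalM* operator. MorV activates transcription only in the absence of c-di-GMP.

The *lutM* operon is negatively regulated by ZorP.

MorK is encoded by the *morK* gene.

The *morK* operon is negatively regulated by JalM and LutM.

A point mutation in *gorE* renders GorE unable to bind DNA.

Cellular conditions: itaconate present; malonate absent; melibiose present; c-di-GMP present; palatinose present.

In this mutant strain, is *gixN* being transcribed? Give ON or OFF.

OFF

Itaconate is present, so SovF is inactive.
Palatinose is present, so FubP is inactive.
Required activator FubP is absent, so *jalM* is not transcribed.
So JalM is not produced.
Malonate is absent, so ZorP is inactive.
With no repressor bound, *lutM* is transcribed.
So LutM is produced and active.
With repressor LutM bound, *morK* is not transcribed.
So MorK is not produced.
c-di-GMP is present, so MorV is inactive.
GorE is non-functional in this strain, so it has no effect.
No activator is available at the *gixN* promoter, so *gixN* is not transcribed.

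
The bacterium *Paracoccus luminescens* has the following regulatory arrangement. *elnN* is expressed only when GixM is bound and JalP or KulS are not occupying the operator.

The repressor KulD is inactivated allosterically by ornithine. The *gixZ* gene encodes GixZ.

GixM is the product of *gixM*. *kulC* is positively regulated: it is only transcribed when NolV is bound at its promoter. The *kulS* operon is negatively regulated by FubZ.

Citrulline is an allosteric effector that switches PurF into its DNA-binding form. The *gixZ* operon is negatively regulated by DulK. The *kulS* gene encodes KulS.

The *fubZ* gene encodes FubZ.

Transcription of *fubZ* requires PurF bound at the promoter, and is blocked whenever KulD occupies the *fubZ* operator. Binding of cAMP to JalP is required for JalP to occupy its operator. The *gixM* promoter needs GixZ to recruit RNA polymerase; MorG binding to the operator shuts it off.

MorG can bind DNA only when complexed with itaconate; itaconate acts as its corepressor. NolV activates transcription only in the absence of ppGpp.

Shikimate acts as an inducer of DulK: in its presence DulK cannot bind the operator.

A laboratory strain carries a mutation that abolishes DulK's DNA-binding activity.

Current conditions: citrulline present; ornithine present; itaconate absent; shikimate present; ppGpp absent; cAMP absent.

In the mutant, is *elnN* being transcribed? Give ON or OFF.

cAMP is absent, so JalP is inactive.
DulK is non-functional in this strain, so it has no effect.
With no repressor bound, *gixZ* is transcribed.
So GixZ is produced and active.
Itaconate is absent, so MorG is inactive.
No repressor is bound and GixZ is active, so *gixM* is transcribed.
So GixM is produced and active.
Ornithine is present, so KulD is inactive.
Citrulline is present, so PurF is active.
No repressor is bound and PurF is active, so *fubZ* is transcribed.
So FubZ is produced and active.
With repressor FubZ bound, *kulS* is not transcribed.
So KulS is not produced.
No repressor is bound and GixM is active, so *elnN* is transcribed.

ON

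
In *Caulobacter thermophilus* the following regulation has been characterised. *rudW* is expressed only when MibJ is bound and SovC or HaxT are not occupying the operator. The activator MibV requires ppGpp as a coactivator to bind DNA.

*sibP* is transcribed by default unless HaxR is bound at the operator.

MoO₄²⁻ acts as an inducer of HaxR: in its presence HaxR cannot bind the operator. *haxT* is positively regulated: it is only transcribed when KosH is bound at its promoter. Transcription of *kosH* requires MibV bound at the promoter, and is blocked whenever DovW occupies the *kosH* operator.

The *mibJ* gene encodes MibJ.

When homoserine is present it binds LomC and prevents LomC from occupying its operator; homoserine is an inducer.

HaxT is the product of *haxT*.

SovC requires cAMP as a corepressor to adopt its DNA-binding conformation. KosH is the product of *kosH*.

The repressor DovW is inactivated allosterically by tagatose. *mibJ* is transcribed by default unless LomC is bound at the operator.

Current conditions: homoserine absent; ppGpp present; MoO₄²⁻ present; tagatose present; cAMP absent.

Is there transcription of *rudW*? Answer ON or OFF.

OFF

Homoserine is absent, so LomC is active.
With repressor LomC bound, *mibJ* is not transcribed.
So MibJ is not produced.
cAMP is absent, so SovC is inactive.
ppGpp is present, so MibV is active.
Tagatose is present, so DovW is inactive.
No repressor is bound and MibV is active, so *kosH* is transcribed.
So KosH is produced and active.
No repressor is bound and KosH is active, so *haxT* is transcribed.
So HaxT is produced and active.
With repressor HaxT bound, *rudW* is not transcribed.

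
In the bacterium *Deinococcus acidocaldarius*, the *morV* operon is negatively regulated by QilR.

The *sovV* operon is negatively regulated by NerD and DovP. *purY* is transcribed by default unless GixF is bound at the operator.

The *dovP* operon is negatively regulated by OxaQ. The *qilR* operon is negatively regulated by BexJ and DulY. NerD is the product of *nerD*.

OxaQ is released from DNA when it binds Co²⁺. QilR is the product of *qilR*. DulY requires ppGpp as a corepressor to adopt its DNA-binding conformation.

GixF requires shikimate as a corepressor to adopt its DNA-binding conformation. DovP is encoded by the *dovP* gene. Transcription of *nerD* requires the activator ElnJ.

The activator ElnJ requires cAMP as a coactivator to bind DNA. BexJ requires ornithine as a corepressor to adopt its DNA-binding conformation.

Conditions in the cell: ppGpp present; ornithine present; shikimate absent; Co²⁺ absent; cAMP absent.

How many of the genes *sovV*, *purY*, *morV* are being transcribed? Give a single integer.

3

cAMP is absent, so ElnJ is inactive.
Required activator ElnJ is absent, so *nerD* is not transcribed.
So NerD is not produced.
Co²⁺ is absent, so OxaQ is active.
With repressor OxaQ bound, *dovP* is not transcribed.
So DovP is not produced.
With no repressor bound, *sovV* is transcribed.
→ *sovV* is ON.
Shikimate is absent, so GixF is inactive.
With no repressor bound, *purY* is transcribed.
→ *purY* is ON.
Ornithine is present, so BexJ is active.
ppGpp is present, so DulY is active.
With repressor BexJ bound, *qilR* is not transcribed.
So QilR is not produced.
With no repressor bound, *morV* is transcribed.
→ *morV* is ON.
3 of the 3 genes are transcribed.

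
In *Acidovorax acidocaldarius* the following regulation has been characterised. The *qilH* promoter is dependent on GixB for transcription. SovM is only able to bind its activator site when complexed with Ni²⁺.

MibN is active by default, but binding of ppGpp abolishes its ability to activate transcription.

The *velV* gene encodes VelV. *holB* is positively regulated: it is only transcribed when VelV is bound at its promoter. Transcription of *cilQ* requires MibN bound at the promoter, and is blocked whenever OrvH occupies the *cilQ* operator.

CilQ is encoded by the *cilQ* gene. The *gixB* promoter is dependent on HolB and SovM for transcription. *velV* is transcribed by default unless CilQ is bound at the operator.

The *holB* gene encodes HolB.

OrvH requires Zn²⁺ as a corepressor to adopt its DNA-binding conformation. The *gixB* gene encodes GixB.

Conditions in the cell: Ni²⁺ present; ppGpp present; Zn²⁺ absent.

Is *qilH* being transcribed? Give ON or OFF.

ppGpp is present, so MibN is inactive.
Zn²⁺ is absent, so OrvH is inactive.
Required activator MibN is absent, so *cilQ* is not transcribed.
So CilQ is not produced.
With no repressor bound, *velV* is transcribed.
So VelV is produced and active.
No repressor is bound and VelV is active, so *holB* is transcribed.
So HolB is produced and active.
Ni²⁺ is present, so SovM is active.
No repressor is bound and HolB and SovM are active, so *gixB* is transcribed.
So GixB is produced and active.
No repressor is bound and GixB is active, so *qilH* is transcribed.

ON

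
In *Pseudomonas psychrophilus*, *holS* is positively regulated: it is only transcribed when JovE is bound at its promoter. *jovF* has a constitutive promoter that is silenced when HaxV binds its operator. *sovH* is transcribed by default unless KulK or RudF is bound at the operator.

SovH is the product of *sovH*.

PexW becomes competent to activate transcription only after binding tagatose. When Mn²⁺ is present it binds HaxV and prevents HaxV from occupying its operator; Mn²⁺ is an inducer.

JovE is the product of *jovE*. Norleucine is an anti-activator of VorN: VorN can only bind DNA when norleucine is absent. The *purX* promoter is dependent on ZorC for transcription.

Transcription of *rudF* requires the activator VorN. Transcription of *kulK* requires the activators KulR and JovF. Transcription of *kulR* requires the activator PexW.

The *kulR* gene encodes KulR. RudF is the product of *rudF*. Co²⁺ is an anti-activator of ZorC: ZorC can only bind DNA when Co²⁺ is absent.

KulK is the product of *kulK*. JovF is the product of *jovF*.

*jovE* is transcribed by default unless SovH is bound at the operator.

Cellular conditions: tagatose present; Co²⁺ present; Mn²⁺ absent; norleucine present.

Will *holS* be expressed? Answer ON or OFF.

Tagatose is present, so PexW is active.
No repressor is bound and PexW is active, so *kulR* is transcribed.
So KulR is produced and active.
Mn²⁺ is absent, so HaxV is active.
With repressor HaxV bound, *jovF* is not transcribed.
So JovF is not produced.
Required activator JovF is absent, so *kulK* is not transcribed.
So KulK is not produced.
Norleucine is present, so VorN is inactive.
Required activator VorN is absent, so *rudF* is not transcribed.
So RudF is not produced.
With no repressor bound, *sovH* is transcribed.
So SovH is produced and active.
With repressor SovH bound, *jovE* is not transcribed.
So JovE is not produced.
Required activator JovE is absent, so *holS* is not transcribed.

OFF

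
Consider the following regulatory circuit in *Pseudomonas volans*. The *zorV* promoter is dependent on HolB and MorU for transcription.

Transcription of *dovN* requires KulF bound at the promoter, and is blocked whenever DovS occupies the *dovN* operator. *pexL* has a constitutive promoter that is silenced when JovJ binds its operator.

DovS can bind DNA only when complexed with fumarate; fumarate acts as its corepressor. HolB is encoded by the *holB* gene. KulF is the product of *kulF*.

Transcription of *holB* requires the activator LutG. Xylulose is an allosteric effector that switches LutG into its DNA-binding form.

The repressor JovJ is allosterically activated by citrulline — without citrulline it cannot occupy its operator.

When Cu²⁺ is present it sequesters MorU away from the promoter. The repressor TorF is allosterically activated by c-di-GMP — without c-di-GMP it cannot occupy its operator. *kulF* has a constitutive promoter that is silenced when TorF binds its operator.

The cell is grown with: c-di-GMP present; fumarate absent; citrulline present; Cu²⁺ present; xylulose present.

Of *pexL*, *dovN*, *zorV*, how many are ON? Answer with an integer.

Citrulline is present, so JovJ is active.
With repressor JovJ bound, *pexL* is not transcribed.
→ *pexL* is OFF.
Fumarate is absent, so DovS is inactive.
c-di-GMP is present, so TorF is active.
With repressor TorF bound, *kulF* is not transcribed.
So KulF is not produced.
Required activator KulF is absent, so *dovN* is not transcribed.
→ *dovN* is OFF.
Xylulose is present, so LutG is active.
No repressor is bound and LutG is active, so *holB* is transcribed.
So HolB is produced and active.
Cu²⁺ is present, so MorU is inactive.
Required activator MorU is absent, so *zorV* is not transcribed.
→ *zorV* is OFF.
0 of the 3 genes are transcribed.

0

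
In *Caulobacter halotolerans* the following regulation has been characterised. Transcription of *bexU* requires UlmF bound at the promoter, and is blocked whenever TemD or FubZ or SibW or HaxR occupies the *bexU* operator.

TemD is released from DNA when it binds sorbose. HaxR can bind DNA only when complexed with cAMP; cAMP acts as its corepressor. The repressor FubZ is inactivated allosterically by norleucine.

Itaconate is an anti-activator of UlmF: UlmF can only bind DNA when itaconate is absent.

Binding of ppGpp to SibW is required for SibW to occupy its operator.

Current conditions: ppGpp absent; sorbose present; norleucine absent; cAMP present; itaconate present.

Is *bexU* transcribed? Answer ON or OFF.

OFF

Itaconate is present, so UlmF is inactive.
Sorbose is present, so TemD is inactive.
Norleucine is absent, so FubZ is active.
ppGpp is absent, so SibW is inactive.
cAMP is present, so HaxR is active.
With repressor FubZ bound, *bexU* is not transcribed.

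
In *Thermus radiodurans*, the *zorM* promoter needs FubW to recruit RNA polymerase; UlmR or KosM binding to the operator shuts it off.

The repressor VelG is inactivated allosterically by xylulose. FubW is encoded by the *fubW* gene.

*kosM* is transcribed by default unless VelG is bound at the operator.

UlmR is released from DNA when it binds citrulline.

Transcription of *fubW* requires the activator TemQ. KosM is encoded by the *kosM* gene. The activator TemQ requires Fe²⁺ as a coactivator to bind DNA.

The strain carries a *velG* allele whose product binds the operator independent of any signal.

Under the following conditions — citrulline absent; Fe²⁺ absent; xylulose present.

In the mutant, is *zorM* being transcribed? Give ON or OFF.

Citrulline is absent, so UlmR is active.
Fe²⁺ is absent, so TemQ is inactive.
Required activator TemQ is absent, so *fubW* is not transcribed.
So FubW is not produced.
VelG is constitutively active in this strain.
With repressor VelG bound, *kosM* is not transcribed.
So KosM is not produced.
With repressor UlmR bound, *zorM* is not transcribed.

OFF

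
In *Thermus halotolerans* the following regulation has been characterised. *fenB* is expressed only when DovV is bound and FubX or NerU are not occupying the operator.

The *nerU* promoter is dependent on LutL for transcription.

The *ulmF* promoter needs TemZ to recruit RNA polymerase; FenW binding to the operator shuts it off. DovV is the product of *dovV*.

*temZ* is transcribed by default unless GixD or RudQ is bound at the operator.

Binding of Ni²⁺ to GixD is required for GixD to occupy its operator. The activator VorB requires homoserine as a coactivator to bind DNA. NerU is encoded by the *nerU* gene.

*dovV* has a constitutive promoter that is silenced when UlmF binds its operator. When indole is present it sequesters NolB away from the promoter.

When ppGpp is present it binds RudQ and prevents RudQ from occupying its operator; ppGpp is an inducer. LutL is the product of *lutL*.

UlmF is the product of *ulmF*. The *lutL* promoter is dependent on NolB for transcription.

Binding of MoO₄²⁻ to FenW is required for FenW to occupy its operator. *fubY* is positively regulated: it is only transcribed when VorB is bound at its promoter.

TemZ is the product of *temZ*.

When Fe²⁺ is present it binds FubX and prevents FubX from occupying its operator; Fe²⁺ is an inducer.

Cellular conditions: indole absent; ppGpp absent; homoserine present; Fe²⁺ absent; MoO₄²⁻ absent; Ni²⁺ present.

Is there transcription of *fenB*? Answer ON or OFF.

OFF

Ni²⁺ is present, so GixD is active.
ppGpp is absent, so RudQ is active.
With repressor GixD bound, *temZ* is not transcribed.
So TemZ is not produced.
MoO₄²⁻ is absent, so FenW is inactive.
Required activator TemZ is absent, so *ulmF* is not transcribed.
So UlmF is not produced.
With no repressor bound, *dovV* is transcribed.
So DovV is produced and active.
Fe²⁺ is absent, so FubX is active.
Indole is absent, so NolB is active.
No repressor is bound and NolB is active, so *lutL* is transcribed.
So LutL is produced and active.
No repressor is bound and LutL is active, so *nerU* is transcribed.
So NerU is produced and active.
With repressor FubX bound, *fenB* is not transcribed.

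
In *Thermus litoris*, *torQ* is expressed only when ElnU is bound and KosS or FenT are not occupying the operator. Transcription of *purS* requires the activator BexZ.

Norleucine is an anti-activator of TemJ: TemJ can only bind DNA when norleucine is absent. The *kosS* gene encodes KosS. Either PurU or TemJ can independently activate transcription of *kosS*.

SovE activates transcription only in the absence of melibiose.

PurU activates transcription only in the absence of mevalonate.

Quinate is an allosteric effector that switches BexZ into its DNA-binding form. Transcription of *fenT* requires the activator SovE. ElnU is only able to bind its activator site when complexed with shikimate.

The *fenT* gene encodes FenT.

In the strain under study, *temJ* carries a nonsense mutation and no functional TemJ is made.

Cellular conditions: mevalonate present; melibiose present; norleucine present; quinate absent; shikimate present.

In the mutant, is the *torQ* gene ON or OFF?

ON

Mevalonate is present, so PurU is inactive.
TemJ is non-functional in this strain, so it has no effect.
No activator is available at the *kosS* promoter, so *kosS* is not transcribed.
So KosS is not produced.
Melibiose is present, so SovE is inactive.
Required activator SovE is absent, so *fenT* is not transcribed.
So FenT is not produced.
Shikimate is present, so ElnU is active.
No repressor is bound and ElnU is active, so *torQ* is transcribed.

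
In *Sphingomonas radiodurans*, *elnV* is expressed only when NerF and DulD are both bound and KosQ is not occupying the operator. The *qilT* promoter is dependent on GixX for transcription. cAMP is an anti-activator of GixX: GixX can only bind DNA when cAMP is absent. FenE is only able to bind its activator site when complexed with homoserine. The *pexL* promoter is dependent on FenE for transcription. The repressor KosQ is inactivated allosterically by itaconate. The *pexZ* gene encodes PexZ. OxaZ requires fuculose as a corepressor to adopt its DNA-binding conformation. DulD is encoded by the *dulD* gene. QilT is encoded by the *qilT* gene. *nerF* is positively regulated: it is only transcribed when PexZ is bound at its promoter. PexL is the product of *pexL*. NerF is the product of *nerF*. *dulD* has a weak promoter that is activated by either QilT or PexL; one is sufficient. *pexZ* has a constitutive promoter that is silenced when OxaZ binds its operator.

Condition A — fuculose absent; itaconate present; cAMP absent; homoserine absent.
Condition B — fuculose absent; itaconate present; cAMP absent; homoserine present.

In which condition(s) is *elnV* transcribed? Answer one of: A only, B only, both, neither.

both

Condition A:
Fuculose is absent, so OxaZ is inactive.
With no repressor bound, *pexZ* is transcribed.
So PexZ is produced and active.
No repressor is bound and PexZ is active, so *nerF* is transcribed.
So NerF is produced and active.
Itaconate is present, so KosQ is inactive.
cAMP is absent, so GixX is active.
No repressor is bound and GixX is active, so *qilT* is transcribed.
So QilT is produced and active.
Homoserine is absent, so FenE is inactive.
Required activator FenE is absent, so *pexL* is not transcribed.
So PexL is not produced.
Activator QilT is present, so *dulD* is transcribed.
So DulD is produced and active.
No repressor is bound and NerF and DulD are active, so *elnV* is transcribed.
→ *elnV* is ON in A.
Condition B:
Fuculose is absent, so OxaZ is inactive.
With no repressor bound, *pexZ* is transcribed.
So PexZ is produced and active.
No repressor is bound and PexZ is active, so *nerF* is transcribed.
So NerF is produced and active.
Itaconate is present, so KosQ is inactive.
cAMP is absent, so GixX is active.
No repressor is bound and GixX is active, so *qilT* is transcribed.
So QilT is produced and active.
Homoserine is present, so FenE is active.
No repressor is bound and FenE is active, so *pexL* is transcribed.
So PexL is produced and active.
Activator QilT is present, so *dulD* is transcribed.
So DulD is produced and active.
No repressor is bound and NerF and DulD are active, so *elnV* is transcribed.
→ *elnV* is ON in B.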